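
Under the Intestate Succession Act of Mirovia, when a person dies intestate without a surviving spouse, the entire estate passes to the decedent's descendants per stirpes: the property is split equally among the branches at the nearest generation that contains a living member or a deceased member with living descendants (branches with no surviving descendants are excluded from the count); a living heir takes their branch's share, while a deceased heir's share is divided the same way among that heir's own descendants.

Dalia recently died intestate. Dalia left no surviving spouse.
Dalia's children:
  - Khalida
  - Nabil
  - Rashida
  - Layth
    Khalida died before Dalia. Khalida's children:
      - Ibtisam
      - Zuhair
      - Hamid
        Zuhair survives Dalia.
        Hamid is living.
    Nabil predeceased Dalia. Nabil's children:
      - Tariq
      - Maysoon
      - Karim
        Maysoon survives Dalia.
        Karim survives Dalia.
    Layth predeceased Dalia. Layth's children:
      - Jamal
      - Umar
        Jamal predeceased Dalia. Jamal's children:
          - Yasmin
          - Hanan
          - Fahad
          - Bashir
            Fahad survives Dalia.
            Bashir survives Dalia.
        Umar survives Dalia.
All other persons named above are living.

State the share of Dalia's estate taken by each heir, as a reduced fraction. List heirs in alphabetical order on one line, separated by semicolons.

There is no surviving spouse, so the entire estate passes to Dalia's descendants per stirpes.
The estate is divided into 4 equal shares of 1/4 among Khalida, Nabil, Rashida, Layth.
Khalida predeceased; the 1/4 allotted to Khalida's branch passes to Khalida's issue by representation.
The 1/4 is divided into 3 equal shares of 1/12 among Ibtisam, Zuhair, Hamid.
Ibtisam is living and takes 1/12.
Zuhair is living and takes 1/12.
Hamid is living and takes 1/12.
Nabil predeceased; the 1/4 allotted to Nabil's branch passes to Nabil's issue by representation.
The 1/4 is divided into 3 equal shares of 1/12 among Tariq, Maysoon, Karim.
Tariq is living and takes 1/12.
Maysoon is living and takes 1/12.
Karim is living and takes 1/12.
Rashida is living and takes 1/4.
Layth predeceased; the 1/4 allotted to Layth's branch passes to Layth's issue by representation.
The 1/4 is divided into 2 equal shares of 1/8 among Jamal, Umar.
Jamal predeceased; the 1/8 allotted to Jamal's branch passes to Jamal's issue by representation.
The 1/8 is divided into 4 equal shares of 1/32 among Yasmin, Hanan, Fahad, Bashir.
Yasmin is living and takes 1/32.
Hanan is living and takes 1/32.
Fahad is living and takes 1/32.
Bashir is living and takes 1/32.
Umar is living and takes 1/8.

Bashir 1/32; Fahad 1/32; Hamid 1/12; Hanan 1/32; Ibtisam 1/12; Karim 1/12; Maysoon 1/12; Rashida 1/4; Tariq 1/12; Umar 1/8; Yasmin 1/32; Zuhair 1/12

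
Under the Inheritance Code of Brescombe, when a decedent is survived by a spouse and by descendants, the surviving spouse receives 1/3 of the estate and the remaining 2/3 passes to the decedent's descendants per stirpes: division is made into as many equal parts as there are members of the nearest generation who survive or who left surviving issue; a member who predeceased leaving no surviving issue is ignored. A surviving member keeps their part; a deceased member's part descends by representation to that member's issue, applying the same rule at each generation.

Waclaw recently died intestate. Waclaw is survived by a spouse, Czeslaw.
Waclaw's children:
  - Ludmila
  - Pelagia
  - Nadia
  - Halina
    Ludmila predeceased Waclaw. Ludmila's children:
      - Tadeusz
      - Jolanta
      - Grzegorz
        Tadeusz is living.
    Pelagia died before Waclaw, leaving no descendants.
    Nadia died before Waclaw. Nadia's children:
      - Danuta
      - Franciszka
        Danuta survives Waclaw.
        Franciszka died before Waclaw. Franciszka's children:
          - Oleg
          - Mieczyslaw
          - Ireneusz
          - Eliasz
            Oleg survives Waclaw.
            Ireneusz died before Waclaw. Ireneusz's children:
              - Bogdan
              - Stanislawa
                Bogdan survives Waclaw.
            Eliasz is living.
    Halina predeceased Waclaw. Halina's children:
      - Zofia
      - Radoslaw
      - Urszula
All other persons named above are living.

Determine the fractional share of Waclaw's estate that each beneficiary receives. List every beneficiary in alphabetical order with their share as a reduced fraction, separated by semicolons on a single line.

Bogdan 1/72; Czeslaw 1/3; Danuta 1/9; Eliasz 1/36; Grzegorz 2/27; Jolanta 2/27; Mieczyslaw 1/36; Oleg 1/36; Radoslaw 2/27; Stanislawa 1/72; Tadeusz 2/27; Urszula 2/27; Zofia 2/27

Czeslaw, as surviving spouse, takes 1/3.
The remaining 2/3 passes to Waclaw's descendants per stirpes.
Pelagia left no surviving issue, so that branch lapses and is disregarded.
The 2/3 is divided into 3 equal shares of 2/9 among Ludmila, Nadia, Halina.
Ludmila predeceased; the 2/9 allotted to Ludmila's branch passes to Ludmila's issue by representation.
The 2/9 is divided into 3 equal shares of 2/27 among Tadeusz, Jolanta, Grzegorz.
Tadeusz is living and takes 2/27.
Jolanta is living and takes 2/27.
Grzegorz is living and takes 2/27.
Nadia predeceased; the 2/9 allotted to Nadia's branch passes to Nadia's issue by representation.
The 2/9 is divided into 2 equal shares of 1/9 among Danuta, Franciszka.
Danuta is living and takes 1/9.
Franciszka predeceased; the 1/9 allotted to Franciszka's branch passes to Franciszka's issue by representation.
The 1/9 is divided into 4 equal shares of 1/36 among Oleg, Mieczyslaw, Ireneusz, Eliasz.
Oleg is living and takes 1/36.
Mieczyslaw is living and takes 1/36.
Ireneusz predeceased; the 1/36 allotted to Ireneusz's branch passes to Ireneusz's issue by representation.
The 1/36 is divided into 2 equal shares of 1/72 among Bogdan, Stanislawa.
Bogdan is living and takes 1/72.
Stanislawa is living and takes 1/72.
Eliasz is living and takes 1/36.
Halina predeceased; the 2/9 allotted to Halina's branch passes to Halina's issue by representation.
The 2/9 is divided into 3 equal shares of 2/27 among Zofia, Radoslaw, Urszula.
Zofia is living and takes 2/27.
Radoslaw is living and takes 2/27.
Urszula is living and takes 2/27.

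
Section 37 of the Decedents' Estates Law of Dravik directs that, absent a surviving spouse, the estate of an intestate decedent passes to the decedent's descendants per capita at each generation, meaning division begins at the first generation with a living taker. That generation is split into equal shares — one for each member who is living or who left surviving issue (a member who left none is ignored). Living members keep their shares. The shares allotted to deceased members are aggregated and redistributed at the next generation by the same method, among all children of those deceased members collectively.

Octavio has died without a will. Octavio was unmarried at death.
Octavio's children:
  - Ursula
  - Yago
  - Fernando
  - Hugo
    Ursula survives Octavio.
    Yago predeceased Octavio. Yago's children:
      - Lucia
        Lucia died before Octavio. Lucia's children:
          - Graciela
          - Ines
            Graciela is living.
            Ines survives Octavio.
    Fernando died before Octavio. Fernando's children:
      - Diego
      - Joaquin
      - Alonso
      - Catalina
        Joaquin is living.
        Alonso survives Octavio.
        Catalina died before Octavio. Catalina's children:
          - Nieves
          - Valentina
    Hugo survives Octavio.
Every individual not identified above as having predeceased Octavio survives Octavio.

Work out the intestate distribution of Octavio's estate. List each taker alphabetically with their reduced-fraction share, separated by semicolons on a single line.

Alonso 1/10; Diego 1/10; Graciela 1/20; Hugo 1/4; Ines 1/20; Joaquin 1/10; Nieves 1/20; Ursula 1/4; Valentina 1/20

There is no surviving spouse, so the entire estate passes to Octavio's descendants per capita at each generation.
At generation 1 (Ursula, Yago, Fernando, Hugo) there are 4 shares of (1)/4 = 1/4 each.
Living: Ursula and Hugo — each takes 1/4.
Deceased: Yago and Fernando. Their combined 1/2 is pooled and carried to generation 2.
At generation 2 (Lucia, Diego, Joaquin, Alonso, Catalina) there are 5 shares of (1/2)/5 = 1/10 each.
Living: Diego, Joaquin, and Alonso — each takes 1/10.
Deceased: Lucia and Catalina. Their combined 1/5 is pooled and carried to generation 3.
At generation 3 (Graciela, Ines, Nieves, Valentina) there are 4 shares of (1/5)/4 = 1/20 each.
Living: Graciela, Ines, Nieves, and Valentina — each takes 1/20.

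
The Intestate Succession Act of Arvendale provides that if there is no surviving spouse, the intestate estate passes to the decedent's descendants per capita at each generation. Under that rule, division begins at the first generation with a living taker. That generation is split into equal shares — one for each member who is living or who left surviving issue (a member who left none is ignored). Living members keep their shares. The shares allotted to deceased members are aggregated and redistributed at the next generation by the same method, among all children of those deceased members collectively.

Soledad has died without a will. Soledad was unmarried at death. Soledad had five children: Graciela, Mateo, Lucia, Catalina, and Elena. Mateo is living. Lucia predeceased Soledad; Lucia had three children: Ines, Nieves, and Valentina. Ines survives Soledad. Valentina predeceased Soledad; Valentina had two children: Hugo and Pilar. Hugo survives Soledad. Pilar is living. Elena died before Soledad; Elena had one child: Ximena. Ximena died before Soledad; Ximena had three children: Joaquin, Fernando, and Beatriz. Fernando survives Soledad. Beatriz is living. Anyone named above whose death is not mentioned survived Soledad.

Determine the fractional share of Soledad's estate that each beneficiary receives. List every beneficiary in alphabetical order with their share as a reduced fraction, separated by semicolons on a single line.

Beatriz 1/25; Catalina 1/5; Fernando 1/25; Graciela 1/5; Hugo 1/25; Ines 1/10; Joaquin 1/25; Mateo 1/5; Nieves 1/10; Pilar 1/25

There is no surviving spouse, so the entire estate passes to Soledad's descendants per capita at each generation.
At generation 1 (Graciela, Mateo, Lucia, Catalina, Elena) there are 5 shares of (1)/5 = 1/5 each.
Living: Graciela, Mateo, and Catalina — each takes 1/5.
Deceased: Lucia and Elena. Their combined 2/5 is pooled and carried to generation 2.
At generation 2 (Ines, Nieves, Valentina, Ximena) there are 4 shares of (2/5)/4 = 1/10 each.
Living: Ines and Nieves — each takes 1/10.
Deceased: Valentina and Ximena. Their combined 1/5 is pooled and carried to generation 3.
At generation 3 (Hugo, Pilar, Joaquin, Fernando, Beatriz) there are 5 shares of (1/5)/5 = 1/25 each.
Living: Hugo, Pilar, Joaquin, Fernando, and Beatriz — each takes 1/25.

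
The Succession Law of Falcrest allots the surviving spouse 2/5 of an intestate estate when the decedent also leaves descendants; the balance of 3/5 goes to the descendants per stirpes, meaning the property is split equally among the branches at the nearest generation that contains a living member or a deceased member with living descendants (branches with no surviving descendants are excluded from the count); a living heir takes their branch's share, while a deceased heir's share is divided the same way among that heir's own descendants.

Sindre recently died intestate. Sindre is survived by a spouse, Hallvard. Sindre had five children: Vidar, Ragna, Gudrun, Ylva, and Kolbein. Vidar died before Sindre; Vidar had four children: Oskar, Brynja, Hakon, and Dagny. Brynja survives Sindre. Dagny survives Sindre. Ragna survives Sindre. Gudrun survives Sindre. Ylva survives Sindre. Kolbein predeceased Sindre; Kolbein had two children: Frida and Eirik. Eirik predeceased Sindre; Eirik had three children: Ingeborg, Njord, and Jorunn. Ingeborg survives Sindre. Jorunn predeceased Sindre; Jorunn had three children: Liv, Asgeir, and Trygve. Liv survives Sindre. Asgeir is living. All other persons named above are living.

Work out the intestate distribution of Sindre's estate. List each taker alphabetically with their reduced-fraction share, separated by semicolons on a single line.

Hallvard, as surviving spouse, takes 2/5.
The remaining 3/5 passes to Sindre's descendants per stirpes.
The 3/5 is divided into 5 equal shares of 3/25 among Vidar, Ragna, Gudrun, Ylva, Kolbein.
Vidar predeceased; the 3/25 allotted to Vidar's branch passes to Vidar's issue by representation.
The 3/25 is divided into 4 equal shares of 3/100 among Oskar, Brynja, Hakon, Dagny.
Oskar is living and takes 3/100.
Brynja is living and takes 3/100.
Hakon is living and takes 3/100.
Dagny is living and takes 3/100.
Ragna is living and takes 3/25.
Gudrun is living and takes 3/25.
Ylva is living and takes 3/25.
Kolbein predeceased; the 3/25 allotted to Kolbein's branch passes to Kolbein's issue by representation.
The 3/25 is divided into 2 equal shares of 3/50 among Frida, Eirik.
Frida is living and takes 3/50.
Eirik predeceased; the 3/50 allotted to Eirik's branch passes to Eirik's issue by representation.
The 3/50 is divided into 3 equal shares of 1/50 among Ingeborg, Njord, Jorunn.
Ingeborg is living and takes 1/50.
Njord is living and takes 1/50.
Jorunn predeceased; the 1/50 allotted to Jorunn's branch passes to Jorunn's issue by representation.
The 1/50 is divided into 3 equal shares of 1/150 among Liv, Asgeir, Trygve.
Liv is living and takes 1/150.
Asgeir is living and takes 1/150.
Trygve is living and takes 1/150.

Asgeir 1/150; Brynja 3/100; Dagny 3/100; Frida 3/50; Gudrun 3/25; Hakon 3/100; Hallvard 2/5; Ingeborg 1/50; Liv 1/150; Njord 1/50; Oskar 3/100; Ragna 3/25; Trygve 1/150; Ylva 3/25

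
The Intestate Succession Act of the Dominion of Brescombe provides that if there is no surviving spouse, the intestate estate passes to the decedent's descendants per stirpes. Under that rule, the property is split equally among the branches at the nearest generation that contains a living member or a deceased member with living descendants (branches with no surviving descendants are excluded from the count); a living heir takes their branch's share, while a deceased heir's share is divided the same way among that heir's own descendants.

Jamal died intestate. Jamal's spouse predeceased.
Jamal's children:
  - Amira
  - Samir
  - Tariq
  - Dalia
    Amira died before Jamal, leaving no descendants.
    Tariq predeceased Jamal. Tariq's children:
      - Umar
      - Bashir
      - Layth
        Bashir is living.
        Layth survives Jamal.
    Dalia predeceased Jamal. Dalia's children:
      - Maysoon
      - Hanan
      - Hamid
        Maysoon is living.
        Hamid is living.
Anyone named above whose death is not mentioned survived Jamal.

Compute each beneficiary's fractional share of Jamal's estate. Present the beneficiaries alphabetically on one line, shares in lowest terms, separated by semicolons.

There is no surviving spouse, so the entire estate passes to Jamal's descendants per stirpes.
Amira left no surviving issue, so that branch lapses and is disregarded.
The estate is divided into 3 equal shares of 1/3 among Samir, Tariq, Dalia.
Samir is living and takes 1/3.
Tariq predeceased; the 1/3 allotted to Tariq's branch passes to Tariq's issue by representation.
The 1/3 is divided into 3 equal shares of 1/9 among Umar, Bashir, Layth.
Umar is living and takes 1/9.
Bashir is living and takes 1/9.
Layth is living and takes 1/9.
Dalia predeceased; the 1/3 allotted to Dalia's branch passes to Dalia's issue by representation.
The 1/3 is divided into 3 equal shares of 1/9 among Maysoon, Hanan, Hamid.
Maysoon is living and takes 1/9.
Hanan is living and takes 1/9.
Hamid is living and takes 1/9.

Bashir 1/9; Hamid 1/9; Hanan 1/9; Layth 1/9; Maysoon 1/9; Samir 1/3; Umar 1/9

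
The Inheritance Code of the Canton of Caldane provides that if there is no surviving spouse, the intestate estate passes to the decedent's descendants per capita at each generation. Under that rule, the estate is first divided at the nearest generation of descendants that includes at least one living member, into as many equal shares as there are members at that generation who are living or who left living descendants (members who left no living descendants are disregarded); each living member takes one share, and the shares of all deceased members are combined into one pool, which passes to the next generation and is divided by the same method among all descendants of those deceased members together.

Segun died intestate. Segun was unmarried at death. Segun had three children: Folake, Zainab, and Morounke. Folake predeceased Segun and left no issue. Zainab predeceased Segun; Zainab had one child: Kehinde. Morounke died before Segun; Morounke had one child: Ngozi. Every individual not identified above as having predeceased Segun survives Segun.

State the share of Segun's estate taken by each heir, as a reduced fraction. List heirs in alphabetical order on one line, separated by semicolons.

Kehinde 1/2; Ngozi 1/2

There is no surviving spouse, so the entire estate passes to Segun's descendants per capita at each generation.
No one at generation 1 (Zainab, Morounke) is living; moving to the next generation.
At generation 2 (Kehinde, Ngozi) there are 2 shares of (1)/2 = 1/2 each.
Living: Kehinde and Ngozi — each takes 1/2.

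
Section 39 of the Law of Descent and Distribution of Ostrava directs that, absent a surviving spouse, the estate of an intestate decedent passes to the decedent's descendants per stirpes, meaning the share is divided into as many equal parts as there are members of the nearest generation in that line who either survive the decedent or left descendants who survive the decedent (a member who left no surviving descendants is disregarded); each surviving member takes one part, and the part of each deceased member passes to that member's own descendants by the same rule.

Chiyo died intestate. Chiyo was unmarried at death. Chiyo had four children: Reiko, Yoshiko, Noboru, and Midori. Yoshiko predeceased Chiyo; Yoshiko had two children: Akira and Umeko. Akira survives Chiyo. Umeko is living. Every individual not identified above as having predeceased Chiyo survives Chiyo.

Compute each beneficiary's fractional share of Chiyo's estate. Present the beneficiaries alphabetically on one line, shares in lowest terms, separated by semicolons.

Akira 1/8; Midori 1/4; Noboru 1/4; Reiko 1/4; Umeko 1/8

There is no surviving spouse, so the entire estate passes to Chiyo's descendants per stirpes.
The estate is divided into 4 equal shares of 1/4 among Reiko, Yoshiko, Noboru, Midori.
Reiko is living and takes 1/4.
Yoshiko predeceased; the 1/4 allotted to Yoshiko's branch passes to Yoshiko's issue by representation.
The 1/4 is divided into 2 equal shares of 1/8 among Akira, Umeko.
Akira is living and takes 1/8.
Umeko is living and takes 1/8.
Noboru is living and takes 1/4.
Midori is living and takes 1/4.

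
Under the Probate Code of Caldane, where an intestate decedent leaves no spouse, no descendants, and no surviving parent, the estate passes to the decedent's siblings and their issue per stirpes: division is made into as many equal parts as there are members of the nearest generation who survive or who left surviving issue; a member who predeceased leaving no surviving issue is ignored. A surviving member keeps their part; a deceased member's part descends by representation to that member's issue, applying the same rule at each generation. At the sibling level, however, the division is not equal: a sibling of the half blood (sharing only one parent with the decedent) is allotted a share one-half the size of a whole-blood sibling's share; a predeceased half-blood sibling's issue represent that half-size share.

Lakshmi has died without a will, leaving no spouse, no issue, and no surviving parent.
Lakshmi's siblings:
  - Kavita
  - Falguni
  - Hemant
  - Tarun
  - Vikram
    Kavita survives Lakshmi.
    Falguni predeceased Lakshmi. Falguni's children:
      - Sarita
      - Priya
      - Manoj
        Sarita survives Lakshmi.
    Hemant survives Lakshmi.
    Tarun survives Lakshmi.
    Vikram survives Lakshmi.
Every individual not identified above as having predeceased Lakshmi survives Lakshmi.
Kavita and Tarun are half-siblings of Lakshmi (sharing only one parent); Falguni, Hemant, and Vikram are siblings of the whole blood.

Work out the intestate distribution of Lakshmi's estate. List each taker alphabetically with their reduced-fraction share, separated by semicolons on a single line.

No spouse, descendants, or parent survives, so the estate passes to Lakshmi's siblings per stirpes.
Half-blood siblings count for one-half the weight of whole-blood siblings at the initial division.
Dividing 1 in proportion to weights (total weight 4): Kavita (weight 1/2) → 1/8; Falguni (weight 1) → 1/4; Hemant (weight 1) → 1/4; Tarun (weight 1/2) → 1/8; Vikram (weight 1) → 1/4.
Kavita is living and takes 1/8.
Falguni predeceased; the 1/4 allotted to Falguni's branch passes to Falguni's issue by representation.
The 1/4 is divided into 3 equal shares of 1/12 among Sarita, Priya, Manoj.
Sarita is living and takes 1/12.
Priya is living and takes 1/12.
Manoj is living and takes 1/12.
Hemant is living and takes 1/4.
Tarun is living and takes 1/8.
Vikram is living and takes 1/4.

Hemant 1/4; Kavita 1/8; Manoj 1/12; Priya 1/12; Sarita 1/12; Tarun 1/8; Vikram 1/4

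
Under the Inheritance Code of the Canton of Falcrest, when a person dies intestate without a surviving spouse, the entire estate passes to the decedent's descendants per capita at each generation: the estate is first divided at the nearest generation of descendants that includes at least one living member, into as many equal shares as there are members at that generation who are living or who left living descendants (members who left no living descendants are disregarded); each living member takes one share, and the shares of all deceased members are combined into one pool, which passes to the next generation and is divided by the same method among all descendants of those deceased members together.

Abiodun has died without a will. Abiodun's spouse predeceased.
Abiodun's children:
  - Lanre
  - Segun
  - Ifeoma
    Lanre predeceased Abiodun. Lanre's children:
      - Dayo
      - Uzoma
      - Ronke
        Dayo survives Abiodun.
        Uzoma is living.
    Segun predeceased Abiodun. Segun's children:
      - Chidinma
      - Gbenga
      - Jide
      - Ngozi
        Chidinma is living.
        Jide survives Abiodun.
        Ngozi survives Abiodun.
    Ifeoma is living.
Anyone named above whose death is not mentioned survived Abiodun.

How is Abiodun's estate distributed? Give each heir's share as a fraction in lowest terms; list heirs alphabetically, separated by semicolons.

Chidinma 2/21; Dayo 2/21; Gbenga 2/21; Ifeoma 1/3; Jide 2/21; Ngozi 2/21; Ronke 2/21; Uzoma 2/21

There is no surviving spouse, so the entire estate passes to Abiodun's descendants per capita at each generation.
At generation 1 (Lanre, Segun, Ifeoma) there are 3 shares of (1)/3 = 1/3 each.
Living: Ifeoma — each takes 1/3.
Deceased: Lanre and Segun. Their combined 2/3 is pooled and carried to generation 2.
At generation 2 (Dayo, Uzoma, Ronke, Chidinma, Gbenga, Jide, Ngozi) there are 7 shares of (2/3)/7 = 2/21 each.
Living: Dayo, Uzoma, Ronke, Chidinma, Gbenga, Jide, and Ngozi — each takes 2/21.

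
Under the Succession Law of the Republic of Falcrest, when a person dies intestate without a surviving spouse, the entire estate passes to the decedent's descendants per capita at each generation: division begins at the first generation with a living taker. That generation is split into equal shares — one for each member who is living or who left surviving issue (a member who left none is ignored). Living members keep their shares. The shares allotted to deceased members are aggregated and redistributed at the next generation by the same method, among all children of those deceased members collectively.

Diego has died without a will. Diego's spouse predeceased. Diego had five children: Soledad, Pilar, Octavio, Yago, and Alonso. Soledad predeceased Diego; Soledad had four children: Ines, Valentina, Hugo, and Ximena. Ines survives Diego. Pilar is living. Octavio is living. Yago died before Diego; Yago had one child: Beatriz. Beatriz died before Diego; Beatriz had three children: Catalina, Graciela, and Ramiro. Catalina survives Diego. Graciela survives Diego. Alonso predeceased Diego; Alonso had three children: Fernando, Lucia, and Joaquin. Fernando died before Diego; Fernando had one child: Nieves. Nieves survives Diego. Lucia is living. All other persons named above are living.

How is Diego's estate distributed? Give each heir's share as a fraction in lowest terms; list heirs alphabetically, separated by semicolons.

Catalina 3/80; Graciela 3/80; Hugo 3/40; Ines 3/40; Joaquin 3/40; Lucia 3/40; Nieves 3/80; Octavio 1/5; Pilar 1/5; Ramiro 3/80; Valentina 3/40; Ximena 3/40

There is no surviving spouse, so the entire estate passes to Diego's descendants per capita at each generation.
At generation 1 (Soledad, Pilar, Octavio, Yago, Alonso) there are 5 shares of (1)/5 = 1/5 each.
Living: Pilar and Octavio — each takes 1/5.
Deceased: Soledad, Yago, and Alonso. Their combined 3/5 is pooled and carried to generation 2.
At generation 2 (Ines, Valentina, Hugo, Ximena, Beatriz, Fernando, Lucia, Joaquin) there are 8 shares of (3/5)/8 = 3/40 each.
Living: Ines, Valentina, Hugo, Ximena, Lucia, and Joaquin — each takes 3/40.
Deceased: Beatriz and Fernando. Their combined 3/20 is pooled and carried to generation 3.
At generation 3 (Catalina, Graciela, Ramiro, Nieves) there are 4 shares of (3/20)/4 = 3/80 each.
Living: Catalina, Graciela, Ramiro, and Nieves — each takes 3/80.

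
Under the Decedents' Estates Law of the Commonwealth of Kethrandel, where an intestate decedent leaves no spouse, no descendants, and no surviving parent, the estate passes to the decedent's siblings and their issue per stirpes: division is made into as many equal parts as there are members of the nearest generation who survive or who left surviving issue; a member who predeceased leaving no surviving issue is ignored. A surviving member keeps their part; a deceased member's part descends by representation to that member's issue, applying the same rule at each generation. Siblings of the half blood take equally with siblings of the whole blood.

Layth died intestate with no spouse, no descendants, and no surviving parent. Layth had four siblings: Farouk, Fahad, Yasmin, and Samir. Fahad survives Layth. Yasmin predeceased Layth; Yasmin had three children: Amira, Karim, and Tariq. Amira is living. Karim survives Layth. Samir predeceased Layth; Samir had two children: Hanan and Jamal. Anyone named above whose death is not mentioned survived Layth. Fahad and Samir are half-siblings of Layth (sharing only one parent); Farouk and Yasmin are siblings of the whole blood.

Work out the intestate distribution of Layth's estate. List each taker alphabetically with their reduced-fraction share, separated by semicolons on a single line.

No spouse, descendants, or parent survives, so the estate passes to Layth's siblings per stirpes.
Half-blood and whole-blood siblings take equally under the stated rule.
The estate is divided into 4 equal shares of 1/4 among Farouk, Fahad, Yasmin, Samir.
Farouk is living and takes 1/4.
Fahad is living and takes 1/4.
Yasmin predeceased; the 1/4 allotted to Yasmin's branch passes to Yasmin's issue by representation.
The 1/4 is divided into 3 equal shares of 1/12 among Amira, Karim, Tariq.
Amira is living and takes 1/12.
Karim is living and takes 1/12.
Tariq is living and takes 1/12.
Samir predeceased; the 1/4 allotted to Samir's branch passes to Samir's issue by representation.
The 1/4 is divided into 2 equal shares of 1/8 among Hanan, Jamal.
Hanan is living and takes 1/8.
Jamal is living and takes 1/8.

Amira 1/12; Fahad 1/4; Farouk 1/4; Hanan 1/8; Jamal 1/8; Karim 1/12; Tariq 1/12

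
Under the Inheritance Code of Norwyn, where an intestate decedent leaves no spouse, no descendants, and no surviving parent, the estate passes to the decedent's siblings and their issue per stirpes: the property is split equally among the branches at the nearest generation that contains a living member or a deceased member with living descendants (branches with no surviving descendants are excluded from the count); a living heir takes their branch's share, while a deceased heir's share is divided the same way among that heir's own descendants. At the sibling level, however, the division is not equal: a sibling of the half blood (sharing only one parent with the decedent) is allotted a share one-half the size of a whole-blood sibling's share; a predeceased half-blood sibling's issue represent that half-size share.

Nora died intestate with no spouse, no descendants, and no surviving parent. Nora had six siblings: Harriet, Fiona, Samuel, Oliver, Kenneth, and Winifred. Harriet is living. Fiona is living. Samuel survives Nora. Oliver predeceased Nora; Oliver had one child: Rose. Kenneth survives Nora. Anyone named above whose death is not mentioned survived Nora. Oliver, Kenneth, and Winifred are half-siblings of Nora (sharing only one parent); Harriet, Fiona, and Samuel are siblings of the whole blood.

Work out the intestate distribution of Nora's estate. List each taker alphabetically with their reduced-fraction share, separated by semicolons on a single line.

No spouse, descendants, or parent survives, so the estate passes to Nora's siblings per stirpes.
Half-blood siblings count for one-half the weight of whole-blood siblings at the initial division.
Dividing 1 in proportion to weights (total weight 9/2): Harriet (weight 1) → 2/9; Fiona (weight 1) → 2/9; Samuel (weight 1) → 2/9; Oliver (weight 1/2) → 1/9; Kenneth (weight 1/2) → 1/9; Winifred (weight 1/2) → 1/9.
Harriet is living and takes 2/9.
Fiona is living and takes 2/9.
Samuel is living and takes 2/9.
Oliver predeceased; the 1/9 allotted to Oliver's branch passes to Oliver's issue by representation.
Rose is the sole taker at this level and receives the full 1/9.
Kenneth is living and takes 1/9.
Winifred is living and takes 1/9.

Fiona 2/9; Harriet 2/9; Kenneth 1/9; Rose 1/9; Samuel 2/9; Winifred 1/9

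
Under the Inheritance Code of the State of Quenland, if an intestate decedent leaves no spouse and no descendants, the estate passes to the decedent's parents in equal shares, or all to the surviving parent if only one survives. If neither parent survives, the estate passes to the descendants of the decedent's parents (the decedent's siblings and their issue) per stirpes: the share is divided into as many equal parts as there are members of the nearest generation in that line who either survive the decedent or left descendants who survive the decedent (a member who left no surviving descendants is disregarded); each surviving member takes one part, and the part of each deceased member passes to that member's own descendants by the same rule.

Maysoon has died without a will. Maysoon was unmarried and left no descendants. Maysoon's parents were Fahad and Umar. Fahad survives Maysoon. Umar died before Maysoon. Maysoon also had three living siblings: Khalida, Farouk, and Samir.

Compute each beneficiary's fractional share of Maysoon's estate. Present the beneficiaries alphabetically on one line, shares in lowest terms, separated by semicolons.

Only one parent, Fahad, survives, so Fahad takes the entire estate. The siblings take nothing because a surviving parent has priority.

Fahad 1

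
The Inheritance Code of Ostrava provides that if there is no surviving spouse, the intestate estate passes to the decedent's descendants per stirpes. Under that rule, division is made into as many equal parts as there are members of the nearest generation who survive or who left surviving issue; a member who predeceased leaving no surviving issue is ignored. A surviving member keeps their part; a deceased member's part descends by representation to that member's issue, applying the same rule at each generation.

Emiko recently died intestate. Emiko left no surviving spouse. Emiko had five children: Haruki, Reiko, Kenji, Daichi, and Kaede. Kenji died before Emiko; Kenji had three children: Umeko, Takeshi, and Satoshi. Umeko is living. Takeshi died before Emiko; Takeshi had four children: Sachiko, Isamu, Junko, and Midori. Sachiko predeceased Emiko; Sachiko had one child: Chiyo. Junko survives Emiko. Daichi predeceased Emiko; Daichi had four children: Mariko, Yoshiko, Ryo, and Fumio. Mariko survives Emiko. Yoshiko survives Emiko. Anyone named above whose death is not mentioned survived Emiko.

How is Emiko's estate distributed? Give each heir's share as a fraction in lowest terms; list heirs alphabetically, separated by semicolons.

Chiyo 1/60; Fumio 1/20; Haruki 1/5; Isamu 1/60; Junko 1/60; Kaede 1/5; Mariko 1/20; Midori 1/60; Reiko 1/5; Ryo 1/20; Satoshi 1/15; Umeko 1/15; Yoshiko 1/20

There is no surviving spouse, so the entire estate passes to Emiko's descendants per stirpes.
The estate is divided into 5 equal shares of 1/5 among Haruki, Reiko, Kenji, Daichi, Kaede.
Haruki is living and takes 1/5.
Reiko is living and takes 1/5.
Kenji predeceased; the 1/5 allotted to Kenji's branch passes to Kenji's issue by representation.
The 1/5 is divided into 3 equal shares of 1/15 among Umeko, Takeshi, Satoshi.
Umeko is living and takes 1/15.
Takeshi predeceased; the 1/15 allotted to Takeshi's branch passes to Takeshi's issue by representation.
The 1/15 is divided into 4 equal shares of 1/60 among Sachiko, Isamu, Junko, Midori.
Sachiko predeceased; the 1/60 allotted to Sachiko's branch passes to Sachiko's issue by representation.
Chiyo is the sole taker at this level and receives the full 1/60.
Isamu is living and takes 1/60.
Junko is living and takes 1/60.
Midori is living and takes 1/60.
Satoshi is living and takes 1/15.
Daichi predeceased; the 1/5 allotted to Daichi's branch passes to Daichi's issue by representation.
The 1/5 is divided into 4 equal shares of 1/20 among Mariko, Yoshiko, Ryo, Fumio.
Mariko is living and takes 1/20.
Yoshiko is living and takes 1/20.
Ryo is living and takes 1/20.
Fumio is living and takes 1/20.
Kaede is living and takes 1/5.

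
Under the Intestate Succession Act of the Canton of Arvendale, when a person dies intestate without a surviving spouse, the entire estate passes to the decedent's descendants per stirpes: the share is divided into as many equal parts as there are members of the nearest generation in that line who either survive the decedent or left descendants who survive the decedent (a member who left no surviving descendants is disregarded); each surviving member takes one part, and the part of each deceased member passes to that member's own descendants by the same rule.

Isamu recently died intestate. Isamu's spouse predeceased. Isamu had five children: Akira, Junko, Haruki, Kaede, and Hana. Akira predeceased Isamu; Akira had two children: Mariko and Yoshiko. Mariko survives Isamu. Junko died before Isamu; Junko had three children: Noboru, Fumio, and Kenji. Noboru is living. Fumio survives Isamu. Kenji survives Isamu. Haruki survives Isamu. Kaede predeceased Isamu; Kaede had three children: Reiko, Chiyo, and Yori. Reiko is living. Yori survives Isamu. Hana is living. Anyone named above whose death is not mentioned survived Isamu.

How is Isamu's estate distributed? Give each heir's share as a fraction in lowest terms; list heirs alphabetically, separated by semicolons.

Chiyo 1/15; Fumio 1/15; Hana 1/5; Haruki 1/5; Kenji 1/15; Mariko 1/10; Noboru 1/15; Reiko 1/15; Yori 1/15; Yoshiko 1/10

There is no surviving spouse, so the entire estate passes to Isamu's descendants per stirpes.
The estate is divided into 5 equal shares of 1/5 among Akira, Junko, Haruki, Kaede, Hana.
Akira predeceased; the 1/5 allotted to Akira's branch passes to Akira's issue by representation.
The 1/5 is divided into 2 equal shares of 1/10 among Mariko, Yoshiko.
Mariko is living and takes 1/10.
Yoshiko is living and takes 1/10.
Junko predeceased; the 1/5 allotted to Junko's branch passes to Junko's issue by representation.
The 1/5 is divided into 3 equal shares of 1/15 among Noboru, Fumio, Kenji.
Noboru is living and takes 1/15.
Fumio is living and takes 1/15.
Kenji is living and takes 1/15.
Haruki is living and takes 1/5.
Kaede predeceased; the 1/5 allotted to Kaede's branch passes to Kaede's issue by representation.
The 1/5 is divided into 3 equal shares of 1/15 among Reiko, Chiyo, Yori.
Reiko is living and takes 1/15.
Chiyo is living and takes 1/15.
Yori is living and takes 1/15.
Hana is living and takes 1/5.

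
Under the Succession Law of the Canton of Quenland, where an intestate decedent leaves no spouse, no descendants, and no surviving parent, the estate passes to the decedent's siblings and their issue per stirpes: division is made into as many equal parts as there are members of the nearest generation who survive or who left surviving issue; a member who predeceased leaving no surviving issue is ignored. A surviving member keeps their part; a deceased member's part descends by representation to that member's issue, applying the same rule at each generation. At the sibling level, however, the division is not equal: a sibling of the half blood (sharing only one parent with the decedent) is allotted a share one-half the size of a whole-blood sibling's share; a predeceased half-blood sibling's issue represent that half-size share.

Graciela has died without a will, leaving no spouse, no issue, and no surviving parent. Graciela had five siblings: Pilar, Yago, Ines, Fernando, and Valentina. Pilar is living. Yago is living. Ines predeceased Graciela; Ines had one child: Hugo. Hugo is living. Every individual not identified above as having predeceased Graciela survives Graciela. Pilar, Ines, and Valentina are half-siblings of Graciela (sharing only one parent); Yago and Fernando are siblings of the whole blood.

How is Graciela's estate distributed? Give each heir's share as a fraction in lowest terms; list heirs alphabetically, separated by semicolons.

Fernando 2/7; Hugo 1/7; Pilar 1/7; Valentina 1/7; Yago 2/7

No spouse, descendants, or parent survives, so the estate passes to Graciela's siblings per stirpes.
Half-blood siblings count for one-half the weight of whole-blood siblings at the initial division.
Dividing 1 in proportion to weights (total weight 7/2): Pilar (weight 1/2) → 1/7; Yago (weight 1) → 2/7; Ines (weight 1/2) → 1/7; Fernando (weight 1) → 2/7; Valentina (weight 1/2) → 1/7.
Pilar is living and takes 1/7.
Yago is living and takes 2/7.
Ines predeceased; the 1/7 allotted to Ines's branch passes to Ines's issue by representation.
Hugo is the sole taker at this level and receives the full 1/7.
Fernando is living and takes 2/7.
Valentina is living and takes 1/7.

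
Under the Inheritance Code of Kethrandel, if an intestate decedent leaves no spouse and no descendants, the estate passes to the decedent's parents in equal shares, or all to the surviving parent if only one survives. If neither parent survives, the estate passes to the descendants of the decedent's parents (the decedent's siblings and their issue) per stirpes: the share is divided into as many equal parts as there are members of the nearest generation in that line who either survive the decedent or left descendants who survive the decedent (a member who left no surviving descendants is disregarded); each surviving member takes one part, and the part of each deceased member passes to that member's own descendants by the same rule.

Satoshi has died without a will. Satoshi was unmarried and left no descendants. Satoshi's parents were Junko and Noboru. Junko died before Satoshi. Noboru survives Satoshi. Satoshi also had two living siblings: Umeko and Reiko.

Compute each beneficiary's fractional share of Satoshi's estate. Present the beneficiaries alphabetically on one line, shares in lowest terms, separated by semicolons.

Only one parent, Noboru, survives, so Noboru takes the entire estate. The siblings take nothing because a surviving parent has priority.

Noboru 1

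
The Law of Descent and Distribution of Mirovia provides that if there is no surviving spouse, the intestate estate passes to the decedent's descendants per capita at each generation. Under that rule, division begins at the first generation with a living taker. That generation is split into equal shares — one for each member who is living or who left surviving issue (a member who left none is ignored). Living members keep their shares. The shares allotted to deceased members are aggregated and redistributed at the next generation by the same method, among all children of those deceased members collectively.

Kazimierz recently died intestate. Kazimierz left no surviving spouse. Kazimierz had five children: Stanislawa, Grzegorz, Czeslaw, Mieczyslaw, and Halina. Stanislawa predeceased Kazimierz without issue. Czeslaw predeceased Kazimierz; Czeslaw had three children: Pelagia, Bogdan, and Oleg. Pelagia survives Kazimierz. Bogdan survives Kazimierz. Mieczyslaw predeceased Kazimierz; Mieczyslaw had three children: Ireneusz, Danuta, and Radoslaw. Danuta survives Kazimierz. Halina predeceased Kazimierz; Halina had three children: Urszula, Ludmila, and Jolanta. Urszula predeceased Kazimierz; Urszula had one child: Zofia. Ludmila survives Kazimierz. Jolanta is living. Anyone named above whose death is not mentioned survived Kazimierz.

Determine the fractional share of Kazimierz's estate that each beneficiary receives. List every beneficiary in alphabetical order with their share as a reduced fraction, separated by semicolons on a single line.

There is no surviving spouse, so the entire estate passes to Kazimierz's descendants per capita at each generation.
At generation 1 (Grzegorz, Czeslaw, Mieczyslaw, Halina) there are 4 shares of (1)/4 = 1/4 each.
Living: Grzegorz — each takes 1/4.
Deceased: Czeslaw, Mieczyslaw, and Halina. Their combined 3/4 is pooled and carried to generation 2.
At generation 2 (Pelagia, Bogdan, Oleg, Ireneusz, Danuta, Radoslaw, Urszula, Ludmila, Jolanta) there are 9 shares of (3/4)/9 = 1/12 each.
Living: Pelagia, Bogdan, Oleg, Ireneusz, Danuta, Radoslaw, Ludmila, and Jolanta — each takes 1/12.
Deceased: Urszula. That 1/12 share is carried to generation 3.
At generation 3 (Zofia) there are 1 shares of (1/12)/1 = 1/12 each.
Living: Zofia — each takes 1/12.

Bogdan 1/12; Danuta 1/12; Grzegorz 1/4; Ireneusz 1/12; Jolanta 1/12; Ludmila 1/12; Oleg 1/12; Pelagia 1/12; Radoslaw 1/12; Zofia 1/12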